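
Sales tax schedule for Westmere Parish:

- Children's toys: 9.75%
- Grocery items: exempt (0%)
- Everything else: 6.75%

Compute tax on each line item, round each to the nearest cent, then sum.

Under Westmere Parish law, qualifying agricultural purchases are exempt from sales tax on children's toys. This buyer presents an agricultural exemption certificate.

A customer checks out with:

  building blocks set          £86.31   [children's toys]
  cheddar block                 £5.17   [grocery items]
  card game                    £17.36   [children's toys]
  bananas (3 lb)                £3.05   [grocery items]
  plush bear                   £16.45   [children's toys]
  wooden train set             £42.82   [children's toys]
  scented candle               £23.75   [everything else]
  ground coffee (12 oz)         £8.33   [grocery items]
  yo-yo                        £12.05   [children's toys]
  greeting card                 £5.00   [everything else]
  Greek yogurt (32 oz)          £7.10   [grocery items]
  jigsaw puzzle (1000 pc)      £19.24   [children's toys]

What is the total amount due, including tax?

£248.57

Building blocks set £86.31: children's toys, buyer-exempt → 0% → £0.00
Cheddar block £5.17: grocery items → 0% → £0.00
Card game £17.36: children's toys, buyer-exempt → 0% → £0.00
Bananas (3 lb) £3.05: grocery items → 0% → £0.00
Plush bear £16.45: children's toys, buyer-exempt → 0% → £0.00
Wooden train set £42.82: children's toys, buyer-exempt → 0% → £0.00
Scented candle £23.75: everything else → 6.75% → £1.60
Ground coffee (12 oz) £8.33: grocery items → 0% → £0.00
Yo-yo £12.05: children's toys, buyer-exempt → 0% → £0.00
Greeting card £5.00: everything else → 6.75% → £0.34
Greek yogurt (32 oz) £7.10: grocery items → 0% → £0.00
Jigsaw puzzle (1000 pc) £19.24: children's toys, buyer-exempt → 0% → £0.00
Subtotal = £246.63; tax = £1.94; total due = £248.57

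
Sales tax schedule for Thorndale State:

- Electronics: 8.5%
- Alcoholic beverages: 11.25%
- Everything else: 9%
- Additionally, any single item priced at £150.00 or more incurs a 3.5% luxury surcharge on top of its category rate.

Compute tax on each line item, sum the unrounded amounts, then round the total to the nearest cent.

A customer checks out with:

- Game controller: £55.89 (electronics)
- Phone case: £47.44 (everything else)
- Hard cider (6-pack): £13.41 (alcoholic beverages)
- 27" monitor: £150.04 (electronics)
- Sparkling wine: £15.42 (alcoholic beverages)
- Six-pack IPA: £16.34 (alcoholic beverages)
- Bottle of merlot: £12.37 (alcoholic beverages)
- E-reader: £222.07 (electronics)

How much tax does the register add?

£60.15

Game controller £55.89: electronics → 8.5% → £4.75065
Phone case £47.44: everything else → 9% → £4.2696
Hard cider (6-pack) £13.41: alcoholic beverages → 11.25% → £1.508625
27" monitor £150.04: electronics → 8.5% + 3.5% surcharge = 12% → £18.0048
Sparkling wine £15.42: alcoholic beverages → 11.25% → £1.73475
Six-pack IPA £16.34: alcoholic beverages → 11.25% → £1.83825
Bottle of merlot £12.37: alcoholic beverages → 11.25% → £1.391625
E-reader £222.07: electronics → 8.5% + 3.5% surcharge = 12% → £26.6484
Unrounded tax sum = £60.1467 → £60.15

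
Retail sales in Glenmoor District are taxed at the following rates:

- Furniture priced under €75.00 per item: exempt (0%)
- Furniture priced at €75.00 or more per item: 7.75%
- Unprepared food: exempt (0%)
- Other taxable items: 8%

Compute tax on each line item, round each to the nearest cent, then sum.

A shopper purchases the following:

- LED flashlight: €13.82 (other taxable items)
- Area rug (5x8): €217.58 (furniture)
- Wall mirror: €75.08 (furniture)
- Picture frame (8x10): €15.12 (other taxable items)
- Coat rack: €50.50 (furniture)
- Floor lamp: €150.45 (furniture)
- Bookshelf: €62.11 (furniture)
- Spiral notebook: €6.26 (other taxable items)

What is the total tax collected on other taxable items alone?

LED flashlight €13.82: other taxable items → 8% → €1.11
Picture frame (8x10) €15.12: other taxable items → 8% → €1.21
Spiral notebook €6.26: other taxable items → 8% → €0.50
Tax on other taxable items = €1.11 + €1.21 + €0.50 = €2.82

€2.82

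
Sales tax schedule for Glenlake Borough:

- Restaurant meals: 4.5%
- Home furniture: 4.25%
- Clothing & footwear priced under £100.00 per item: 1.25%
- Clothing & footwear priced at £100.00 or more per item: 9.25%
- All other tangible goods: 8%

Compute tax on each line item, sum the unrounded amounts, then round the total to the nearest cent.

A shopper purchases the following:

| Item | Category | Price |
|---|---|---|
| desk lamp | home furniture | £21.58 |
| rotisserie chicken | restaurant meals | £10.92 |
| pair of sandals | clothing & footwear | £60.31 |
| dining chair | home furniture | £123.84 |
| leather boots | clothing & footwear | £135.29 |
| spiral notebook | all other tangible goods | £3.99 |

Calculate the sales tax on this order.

£20.26

Desk lamp £21.58: home furniture → 4.25% → £0.91715
Rotisserie chicken £10.92: restaurant meals → 4.5% → £0.4914
Pair of sandals £60.31: clothing & footwear, under £100.00 → 1.25% → £0.753875
Dining chair £123.84: home furniture → 4.25% → £5.2632
Leather boots £135.29: clothing & footwear, £100.00 or more → 9.25% → £12.514325
Spiral notebook £3.99: all other tangible goods → 8% → £0.3192
Unrounded tax sum = £20.25915 → £20.26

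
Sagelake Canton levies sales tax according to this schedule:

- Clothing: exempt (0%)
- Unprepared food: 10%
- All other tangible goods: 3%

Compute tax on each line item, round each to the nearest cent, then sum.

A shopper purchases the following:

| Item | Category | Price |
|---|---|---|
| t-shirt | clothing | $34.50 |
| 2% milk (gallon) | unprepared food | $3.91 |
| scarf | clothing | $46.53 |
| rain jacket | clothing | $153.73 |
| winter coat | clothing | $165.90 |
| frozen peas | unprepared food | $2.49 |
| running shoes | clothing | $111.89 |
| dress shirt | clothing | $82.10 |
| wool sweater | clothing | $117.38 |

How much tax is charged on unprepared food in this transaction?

$0.64

2% milk (gallon) $3.91: unprepared food → 10% → $0.39
Frozen peas $2.49: unprepared food → 10% → $0.25
Tax on unprepared food = $0.39 + $0.25 = $0.64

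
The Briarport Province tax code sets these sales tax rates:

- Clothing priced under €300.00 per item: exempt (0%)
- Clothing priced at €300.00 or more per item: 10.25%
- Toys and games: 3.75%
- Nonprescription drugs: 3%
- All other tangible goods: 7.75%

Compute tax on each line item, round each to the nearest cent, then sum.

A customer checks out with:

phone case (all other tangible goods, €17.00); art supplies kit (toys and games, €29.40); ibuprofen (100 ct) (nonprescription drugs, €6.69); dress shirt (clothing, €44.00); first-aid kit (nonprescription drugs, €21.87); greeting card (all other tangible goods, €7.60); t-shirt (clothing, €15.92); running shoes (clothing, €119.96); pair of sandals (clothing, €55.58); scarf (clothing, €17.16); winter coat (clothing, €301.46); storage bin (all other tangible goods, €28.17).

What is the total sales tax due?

€36.95

Phone case €17.00: all other tangible goods → 7.75% → €1.32
Art supplies kit €29.40: toys and games → 3.75% → €1.10
Ibuprofen (100 ct) €6.69: nonprescription drugs → 3% → €0.20
Dress shirt €44.00: clothing, under €300.00 → 0% → €0.00
First-aid kit €21.87: nonprescription drugs → 3% → €0.66
Greeting card €7.60: all other tangible goods → 7.75% → €0.59
T-shirt €15.92: clothing, under €300.00 → 0% → €0.00
Running shoes €119.96: clothing, under €300.00 → 0% → €0.00
Pair of sandals €55.58: clothing, under €300.00 → 0% → €0.00
Scarf €17.16: clothing, under €300.00 → 0% → €0.00
Winter coat €301.46: clothing, €300.00 or more → 10.25% → €30.90
Storage bin €28.17: all other tangible goods → 7.75% → €2.18
Total tax = €1.32 + €1.10 + €0.20 + €0.66 + €0.59 + €30.90 + €2.18 = €36.95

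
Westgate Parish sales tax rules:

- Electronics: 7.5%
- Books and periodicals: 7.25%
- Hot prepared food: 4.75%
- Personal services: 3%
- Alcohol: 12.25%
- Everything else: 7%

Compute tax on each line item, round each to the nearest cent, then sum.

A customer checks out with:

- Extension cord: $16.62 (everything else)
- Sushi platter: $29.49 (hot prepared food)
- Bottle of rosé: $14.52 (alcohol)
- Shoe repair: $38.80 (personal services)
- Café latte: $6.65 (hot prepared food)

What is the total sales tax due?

$5.82

Extension cord $16.62: everything else → 7% → $1.16
Sushi platter $29.49: hot prepared food → 4.75% → $1.40
Bottle of rosé $14.52: alcohol → 12.25% → $1.78
Shoe repair $38.80: personal services → 3% → $1.16
Café latte $6.65: hot prepared food → 4.75% → $0.32
Total tax = $1.16 + $1.40 + $1.78 + $1.16 + $0.32 = $5.82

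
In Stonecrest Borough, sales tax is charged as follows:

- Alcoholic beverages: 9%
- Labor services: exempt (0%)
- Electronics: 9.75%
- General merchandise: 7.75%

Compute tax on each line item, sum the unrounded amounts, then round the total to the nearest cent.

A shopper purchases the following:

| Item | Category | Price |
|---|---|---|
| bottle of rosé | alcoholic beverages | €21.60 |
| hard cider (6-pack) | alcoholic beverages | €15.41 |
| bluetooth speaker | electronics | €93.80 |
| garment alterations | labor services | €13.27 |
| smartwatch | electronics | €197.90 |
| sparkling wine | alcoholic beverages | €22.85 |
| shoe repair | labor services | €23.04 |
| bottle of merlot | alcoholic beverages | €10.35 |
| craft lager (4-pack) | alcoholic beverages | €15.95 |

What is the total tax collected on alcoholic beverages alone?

€7.75

Bottle of rosé €21.60: alcoholic beverages → 9% → €1.944
Hard cider (6-pack) €15.41: alcoholic beverages → 9% → €1.3869
Sparkling wine €22.85: alcoholic beverages → 9% → €2.0565
Bottle of merlot €10.35: alcoholic beverages → 9% → €0.9315
Craft lager (4-pack) €15.95: alcoholic beverages → 9% → €1.4355
Tax on alcoholic beverages: unrounded sum = €7.7544 → €7.75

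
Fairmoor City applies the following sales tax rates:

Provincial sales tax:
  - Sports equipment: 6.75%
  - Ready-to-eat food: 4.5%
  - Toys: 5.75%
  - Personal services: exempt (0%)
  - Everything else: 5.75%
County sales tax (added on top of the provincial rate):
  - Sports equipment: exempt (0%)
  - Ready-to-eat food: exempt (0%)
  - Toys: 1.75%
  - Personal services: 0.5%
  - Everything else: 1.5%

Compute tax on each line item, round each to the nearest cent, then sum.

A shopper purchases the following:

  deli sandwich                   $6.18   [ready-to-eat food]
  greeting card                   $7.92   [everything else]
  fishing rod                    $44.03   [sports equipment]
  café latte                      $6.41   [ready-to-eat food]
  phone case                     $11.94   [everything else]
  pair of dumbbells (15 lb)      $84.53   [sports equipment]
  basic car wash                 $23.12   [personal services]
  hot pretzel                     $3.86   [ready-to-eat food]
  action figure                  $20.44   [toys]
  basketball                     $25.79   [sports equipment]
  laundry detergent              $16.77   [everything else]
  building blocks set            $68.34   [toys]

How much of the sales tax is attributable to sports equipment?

$10.42

Fishing rod $44.03: sports equipment → 6.75% + 0% county = 6.75% → $2.97
Pair of dumbbells (15 lb) $84.53: sports equipment → 6.75% + 0% county = 6.75% → $5.71
Basketball $25.79: sports equipment → 6.75% + 0% county = 6.75% → $1.74
Tax on sports equipment = $2.97 + $5.71 + $1.74 = $10.42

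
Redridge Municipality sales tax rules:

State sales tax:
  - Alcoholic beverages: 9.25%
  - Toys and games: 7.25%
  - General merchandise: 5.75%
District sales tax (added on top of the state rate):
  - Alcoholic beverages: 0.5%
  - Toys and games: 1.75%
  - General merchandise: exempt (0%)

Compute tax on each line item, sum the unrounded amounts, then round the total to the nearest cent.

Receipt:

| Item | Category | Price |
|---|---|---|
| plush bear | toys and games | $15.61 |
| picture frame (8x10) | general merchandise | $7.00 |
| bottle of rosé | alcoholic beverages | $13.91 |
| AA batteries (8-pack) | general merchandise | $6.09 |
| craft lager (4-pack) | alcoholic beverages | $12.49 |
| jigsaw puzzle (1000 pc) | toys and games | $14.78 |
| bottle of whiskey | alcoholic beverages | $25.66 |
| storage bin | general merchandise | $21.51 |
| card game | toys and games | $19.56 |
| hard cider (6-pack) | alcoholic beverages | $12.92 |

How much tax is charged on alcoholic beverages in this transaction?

$6.34

Bottle of rosé $13.91: alcoholic beverages → 9.25% + 0.5% district = 9.75% → $1.356225
Craft lager (4-pack) $12.49: alcoholic beverages → 9.25% + 0.5% district = 9.75% → $1.217775
Bottle of whiskey $25.66: alcoholic beverages → 9.25% + 0.5% district = 9.75% → $2.50185
Hard cider (6-pack) $12.92: alcoholic beverages → 9.25% + 0.5% district = 9.75% → $1.2597
Tax on alcoholic beverages: unrounded sum = $6.33555 → $6.34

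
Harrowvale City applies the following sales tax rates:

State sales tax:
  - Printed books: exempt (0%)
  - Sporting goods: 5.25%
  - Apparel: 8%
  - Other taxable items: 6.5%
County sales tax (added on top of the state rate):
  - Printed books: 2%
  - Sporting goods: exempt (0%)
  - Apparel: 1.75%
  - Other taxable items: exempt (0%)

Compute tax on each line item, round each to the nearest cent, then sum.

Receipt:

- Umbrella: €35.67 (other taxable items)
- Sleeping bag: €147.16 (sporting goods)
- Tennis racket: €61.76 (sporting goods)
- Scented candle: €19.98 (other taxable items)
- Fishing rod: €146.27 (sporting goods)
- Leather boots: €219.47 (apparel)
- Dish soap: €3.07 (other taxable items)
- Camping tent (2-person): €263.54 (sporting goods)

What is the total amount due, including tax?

€954.63

Umbrella €35.67: other taxable items → 6.5% + 0% county = 6.5% → €2.32
Sleeping bag €147.16: sporting goods → 5.25% + 0% county = 5.25% → €7.73
Tennis racket €61.76: sporting goods → 5.25% + 0% county = 5.25% → €3.24
Scented candle €19.98: other taxable items → 6.5% + 0% county = 6.5% → €1.30
Fishing rod €146.27: sporting goods → 5.25% + 0% county = 5.25% → €7.68
Leather boots €219.47: apparel → 8% + 1.75% county = 9.75% → €21.40
Dish soap €3.07: other taxable items → 6.5% + 0% county = 6.5% → €0.20
Camping tent (2-person) €263.54: sporting goods → 5.25% + 0% county = 5.25% → €13.84
Subtotal = €896.92; tax = €57.71; total due = €954.63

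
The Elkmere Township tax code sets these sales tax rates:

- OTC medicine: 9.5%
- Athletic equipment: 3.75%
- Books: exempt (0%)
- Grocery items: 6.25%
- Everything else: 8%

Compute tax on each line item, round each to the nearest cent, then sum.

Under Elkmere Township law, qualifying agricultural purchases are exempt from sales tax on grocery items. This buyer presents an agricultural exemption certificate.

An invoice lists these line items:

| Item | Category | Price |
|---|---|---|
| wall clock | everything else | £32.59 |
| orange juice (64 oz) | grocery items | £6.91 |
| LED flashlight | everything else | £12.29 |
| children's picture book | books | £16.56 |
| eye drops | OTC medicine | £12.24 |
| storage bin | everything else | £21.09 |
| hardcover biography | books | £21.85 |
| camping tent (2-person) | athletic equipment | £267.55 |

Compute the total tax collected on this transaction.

Wall clock £32.59: everything else → 8% → £2.61
Orange juice (64 oz) £6.91: grocery items, buyer-exempt → 0% → £0.00
LED flashlight £12.29: everything else → 8% → £0.98
Children's picture book £16.56: books → 0% → £0.00
Eye drops £12.24: OTC medicine → 9.5% → £1.16
Storage bin £21.09: everything else → 8% → £1.69
Hardcover biography £21.85: books → 0% → £0.00
Camping tent (2-person) £267.55: athletic equipment → 3.75% → £10.03
Total tax = £2.61 + £0.98 + £1.16 + £1.69 + £10.03 = £16.47

£16.47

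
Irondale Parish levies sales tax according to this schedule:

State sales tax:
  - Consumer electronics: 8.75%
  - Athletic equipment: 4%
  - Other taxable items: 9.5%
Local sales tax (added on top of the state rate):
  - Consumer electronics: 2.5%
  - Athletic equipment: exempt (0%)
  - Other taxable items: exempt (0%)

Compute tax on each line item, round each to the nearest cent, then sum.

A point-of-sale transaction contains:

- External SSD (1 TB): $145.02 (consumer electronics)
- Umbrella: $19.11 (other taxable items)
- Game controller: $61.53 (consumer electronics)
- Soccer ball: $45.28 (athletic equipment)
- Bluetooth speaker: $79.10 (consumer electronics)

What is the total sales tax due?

External SSD (1 TB) $145.02: consumer electronics → 8.75% + 2.5% local = 11.25% → $16.31
Umbrella $19.11: other taxable items → 9.5% + 0% local = 9.5% → $1.82
Game controller $61.53: consumer electronics → 8.75% + 2.5% local = 11.25% → $6.92
Soccer ball $45.28: athletic equipment → 4% + 0% local = 4% → $1.81
Bluetooth speaker $79.10: consumer electronics → 8.75% + 2.5% local = 11.25% → $8.90
Total tax = $16.31 + $1.82 + $6.92 + $1.81 + $8.90 = $35.76

$35.76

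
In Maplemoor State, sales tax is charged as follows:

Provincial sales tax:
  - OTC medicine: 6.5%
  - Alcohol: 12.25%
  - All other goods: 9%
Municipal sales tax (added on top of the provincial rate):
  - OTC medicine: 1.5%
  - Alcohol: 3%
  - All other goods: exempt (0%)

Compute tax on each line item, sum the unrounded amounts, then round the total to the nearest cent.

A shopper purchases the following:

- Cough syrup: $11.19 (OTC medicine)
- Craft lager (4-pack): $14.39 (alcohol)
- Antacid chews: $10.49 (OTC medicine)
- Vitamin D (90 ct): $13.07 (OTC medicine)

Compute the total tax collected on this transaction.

$4.97

Cough syrup $11.19: OTC medicine → 6.5% + 1.5% municipal = 8% → $0.8952
Craft lager (4-pack) $14.39: alcohol → 12.25% + 3% municipal = 15.25% → $2.194475
Antacid chews $10.49: OTC medicine → 6.5% + 1.5% municipal = 8% → $0.8392
Vitamin D (90 ct) $13.07: OTC medicine → 6.5% + 1.5% municipal = 8% → $1.0456
Unrounded tax sum = $4.974475 → $4.97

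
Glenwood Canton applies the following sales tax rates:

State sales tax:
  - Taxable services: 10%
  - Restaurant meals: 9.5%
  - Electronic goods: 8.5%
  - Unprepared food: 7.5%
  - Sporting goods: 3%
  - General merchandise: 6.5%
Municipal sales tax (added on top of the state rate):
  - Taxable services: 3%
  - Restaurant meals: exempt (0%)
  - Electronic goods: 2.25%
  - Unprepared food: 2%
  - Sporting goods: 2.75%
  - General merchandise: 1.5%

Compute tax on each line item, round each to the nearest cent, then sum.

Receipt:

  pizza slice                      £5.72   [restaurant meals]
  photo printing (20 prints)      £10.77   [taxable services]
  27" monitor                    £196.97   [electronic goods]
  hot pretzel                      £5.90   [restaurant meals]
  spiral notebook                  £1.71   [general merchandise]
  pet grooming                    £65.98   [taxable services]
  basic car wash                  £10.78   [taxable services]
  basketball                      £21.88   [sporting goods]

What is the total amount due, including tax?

Pizza slice £5.72: restaurant meals → 9.5% + 0% municipal = 9.5% → £0.54
Photo printing (20 prints) £10.77: taxable services → 10% + 3% municipal = 13% → £1.40
27" monitor £196.97: electronic goods → 8.5% + 2.25% municipal = 10.75% → £21.17
Hot pretzel £5.90: restaurant meals → 9.5% + 0% municipal = 9.5% → £0.56
Spiral notebook £1.71: general merchandise → 6.5% + 1.5% municipal = 8% → £0.14
Pet grooming £65.98: taxable services → 10% + 3% municipal = 13% → £8.58
Basic car wash £10.78: taxable services → 10% + 3% municipal = 13% → £1.40
Basketball £21.88: sporting goods → 3% + 2.75% municipal = 5.75% → £1.26
Subtotal = £319.71; tax = £35.05; total due = £354.76

£354.76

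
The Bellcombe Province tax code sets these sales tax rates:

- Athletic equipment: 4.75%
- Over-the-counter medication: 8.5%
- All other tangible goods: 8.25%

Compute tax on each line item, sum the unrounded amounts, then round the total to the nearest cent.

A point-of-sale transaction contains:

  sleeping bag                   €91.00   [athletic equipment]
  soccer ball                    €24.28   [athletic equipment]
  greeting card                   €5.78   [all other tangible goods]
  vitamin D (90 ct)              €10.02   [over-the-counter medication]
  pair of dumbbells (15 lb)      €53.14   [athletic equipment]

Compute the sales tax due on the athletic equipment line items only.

€8.00

Sleeping bag €91.00: athletic equipment → 4.75% → €4.3225
Soccer ball €24.28: athletic equipment → 4.75% → €1.1533
Pair of dumbbells (15 lb) €53.14: athletic equipment → 4.75% → €2.52415
Tax on athletic equipment: unrounded sum = €7.99995 → €8.00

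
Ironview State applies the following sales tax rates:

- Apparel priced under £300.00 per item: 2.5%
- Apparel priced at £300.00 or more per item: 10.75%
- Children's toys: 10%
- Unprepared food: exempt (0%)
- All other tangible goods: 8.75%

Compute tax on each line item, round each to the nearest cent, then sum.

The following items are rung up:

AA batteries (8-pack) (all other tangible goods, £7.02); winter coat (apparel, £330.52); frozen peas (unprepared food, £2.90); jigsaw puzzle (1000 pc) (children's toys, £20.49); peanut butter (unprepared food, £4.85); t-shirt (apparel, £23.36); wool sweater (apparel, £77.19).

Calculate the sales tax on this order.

AA batteries (8-pack) £7.02: all other tangible goods → 8.75% → £0.61
Winter coat £330.52: apparel, £300.00 or more → 10.75% → £35.53
Frozen peas £2.90: unprepared food → 0% → £0.00
Jigsaw puzzle (1000 pc) £20.49: children's toys → 10% → £2.05
Peanut butter £4.85: unprepared food → 0% → £0.00
T-shirt £23.36: apparel, under £300.00 → 2.5% → £0.58
Wool sweater £77.19: apparel, under £300.00 → 2.5% → £1.93
Total tax = £0.61 + £35.53 + £2.05 + £0.58 + £1.93 = £40.70

£40.70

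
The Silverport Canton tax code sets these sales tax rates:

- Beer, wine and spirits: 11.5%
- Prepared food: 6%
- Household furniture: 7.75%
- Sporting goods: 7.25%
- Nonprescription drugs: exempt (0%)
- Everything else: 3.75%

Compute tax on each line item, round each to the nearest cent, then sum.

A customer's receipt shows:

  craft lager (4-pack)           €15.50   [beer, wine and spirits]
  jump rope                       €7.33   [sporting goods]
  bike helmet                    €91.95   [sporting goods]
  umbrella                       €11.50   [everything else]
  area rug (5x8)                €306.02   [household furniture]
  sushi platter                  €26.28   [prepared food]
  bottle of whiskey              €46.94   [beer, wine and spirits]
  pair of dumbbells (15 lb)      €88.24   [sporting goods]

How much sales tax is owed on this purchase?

€46.51

Craft lager (4-pack) €15.50: beer, wine and spirits → 11.5% → €1.78
Jump rope €7.33: sporting goods → 7.25% → €0.53
Bike helmet €91.95: sporting goods → 7.25% → €6.67
Umbrella €11.50: everything else → 3.75% → €0.43
Area rug (5x8) €306.02: household furniture → 7.75% → €23.72
Sushi platter €26.28: prepared food → 6% → €1.58
Bottle of whiskey €46.94: beer, wine and spirits → 11.5% → €5.40
Pair of dumbbells (15 lb) €88.24: sporting goods → 7.25% → €6.40
Total tax = €1.78 + €0.53 + €6.67 + €0.43 + €23.72 + €1.58 + €5.40 + €6.40 = €46.51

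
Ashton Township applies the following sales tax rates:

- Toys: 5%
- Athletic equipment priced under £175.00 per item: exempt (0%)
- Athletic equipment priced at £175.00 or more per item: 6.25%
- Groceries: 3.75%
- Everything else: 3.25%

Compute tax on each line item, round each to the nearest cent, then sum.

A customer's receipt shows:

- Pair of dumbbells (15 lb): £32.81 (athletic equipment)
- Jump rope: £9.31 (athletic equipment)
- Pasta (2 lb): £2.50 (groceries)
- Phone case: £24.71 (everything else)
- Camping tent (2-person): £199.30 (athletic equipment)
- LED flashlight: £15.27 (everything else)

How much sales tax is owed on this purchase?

£13.85

Pair of dumbbells (15 lb) £32.81: athletic equipment, under £175.00 → 0% → £0.00
Jump rope £9.31: athletic equipment, under £175.00 → 0% → £0.00
Pasta (2 lb) £2.50: groceries → 3.75% → £0.09
Phone case £24.71: everything else → 3.25% → £0.80
Camping tent (2-person) £199.30: athletic equipment, £175.00 or more → 6.25% → £12.46
LED flashlight £15.27: everything else → 3.25% → £0.50
Total tax = £0.09 + £0.80 + £12.46 + £0.50 = £13.85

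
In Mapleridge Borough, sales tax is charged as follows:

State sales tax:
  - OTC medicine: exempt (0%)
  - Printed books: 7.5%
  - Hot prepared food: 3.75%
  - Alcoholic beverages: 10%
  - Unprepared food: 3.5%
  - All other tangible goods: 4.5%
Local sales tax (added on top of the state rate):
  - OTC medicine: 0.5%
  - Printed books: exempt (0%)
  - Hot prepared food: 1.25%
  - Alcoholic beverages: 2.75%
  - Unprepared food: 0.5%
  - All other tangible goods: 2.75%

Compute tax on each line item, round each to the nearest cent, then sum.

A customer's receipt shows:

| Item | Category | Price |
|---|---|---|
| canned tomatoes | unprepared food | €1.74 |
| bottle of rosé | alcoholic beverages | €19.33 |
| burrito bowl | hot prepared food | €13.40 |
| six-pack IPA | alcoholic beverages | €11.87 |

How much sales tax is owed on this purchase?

Canned tomatoes €1.74: unprepared food → 3.5% + 0.5% local = 4% → €0.07
Bottle of rosé €19.33: alcoholic beverages → 10% + 2.75% local = 12.75% → €2.46
Burrito bowl €13.40: hot prepared food → 3.75% + 1.25% local = 5% → €0.67
Six-pack IPA €11.87: alcoholic beverages → 10% + 2.75% local = 12.75% → €1.51
Total tax = €0.07 + €2.46 + €0.67 + €1.51 = €4.71

€4.71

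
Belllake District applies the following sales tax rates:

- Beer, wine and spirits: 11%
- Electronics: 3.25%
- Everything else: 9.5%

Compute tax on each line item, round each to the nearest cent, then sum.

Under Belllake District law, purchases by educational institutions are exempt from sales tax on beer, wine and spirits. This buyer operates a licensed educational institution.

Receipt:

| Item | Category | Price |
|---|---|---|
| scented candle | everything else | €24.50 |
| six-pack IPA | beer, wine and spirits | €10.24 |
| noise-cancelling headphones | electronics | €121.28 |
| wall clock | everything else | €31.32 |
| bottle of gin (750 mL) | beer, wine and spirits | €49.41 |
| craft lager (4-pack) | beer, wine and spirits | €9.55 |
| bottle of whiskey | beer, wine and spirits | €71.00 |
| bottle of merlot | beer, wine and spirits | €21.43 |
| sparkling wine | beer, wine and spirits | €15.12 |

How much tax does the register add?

Scented candle €24.50: everything else → 9.5% → €2.33
Six-pack IPA €10.24: beer, wine and spirits, buyer-exempt → 0% → €0.00
Noise-cancelling headphones €121.28: electronics → 3.25% → €3.94
Wall clock €31.32: everything else → 9.5% → €2.98
Bottle of gin (750 mL) €49.41: beer, wine and spirits, buyer-exempt → 0% → €0.00
Craft lager (4-pack) €9.55: beer, wine and spirits, buyer-exempt → 0% → €0.00
Bottle of whiskey €71.00: beer, wine and spirits, buyer-exempt → 0% → €0.00
Bottle of merlot €21.43: beer, wine and spirits, buyer-exempt → 0% → €0.00
Sparkling wine €15.12: beer, wine and spirits, buyer-exempt → 0% → €0.00
Total tax = €2.33 + €3.94 + €2.98 = €9.25

€9.25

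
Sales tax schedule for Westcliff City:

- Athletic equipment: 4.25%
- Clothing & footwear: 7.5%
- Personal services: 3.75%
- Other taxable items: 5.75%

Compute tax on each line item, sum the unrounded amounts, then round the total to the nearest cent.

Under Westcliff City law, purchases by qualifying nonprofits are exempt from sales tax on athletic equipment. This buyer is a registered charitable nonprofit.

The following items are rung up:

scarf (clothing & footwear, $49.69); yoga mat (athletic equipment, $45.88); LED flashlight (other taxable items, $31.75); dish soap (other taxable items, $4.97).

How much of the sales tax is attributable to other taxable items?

$2.11

LED flashlight $31.75: other taxable items → 5.75% → $1.825625
Dish soap $4.97: other taxable items → 5.75% → $0.285775
Tax on other taxable items: unrounded sum = $2.1114 → $2.11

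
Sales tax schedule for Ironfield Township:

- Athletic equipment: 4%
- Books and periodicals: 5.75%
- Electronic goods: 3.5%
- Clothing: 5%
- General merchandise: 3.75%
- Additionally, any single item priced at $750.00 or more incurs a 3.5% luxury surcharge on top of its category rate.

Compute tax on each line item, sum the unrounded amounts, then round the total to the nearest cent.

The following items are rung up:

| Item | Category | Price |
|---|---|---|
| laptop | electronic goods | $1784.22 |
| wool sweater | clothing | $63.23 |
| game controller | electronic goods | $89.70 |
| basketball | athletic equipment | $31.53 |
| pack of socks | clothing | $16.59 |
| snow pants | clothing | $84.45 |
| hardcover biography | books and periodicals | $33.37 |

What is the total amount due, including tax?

$2242.52

Laptop $1784.22: electronic goods → 3.5% + 3.5% surcharge = 7% → $124.8954
Wool sweater $63.23: clothing → 5% → $3.1615
Game controller $89.70: electronic goods → 3.5% → $3.1395
Basketball $31.53: athletic equipment → 4% → $1.2612
Pack of socks $16.59: clothing → 5% → $0.8295
Snow pants $84.45: clothing → 5% → $4.2225
Hardcover biography $33.37: books and periodicals → 5.75% → $1.918775
Subtotal = $2103.09; unrounded tax = $139.428375 → $139.43; total due = $2242.52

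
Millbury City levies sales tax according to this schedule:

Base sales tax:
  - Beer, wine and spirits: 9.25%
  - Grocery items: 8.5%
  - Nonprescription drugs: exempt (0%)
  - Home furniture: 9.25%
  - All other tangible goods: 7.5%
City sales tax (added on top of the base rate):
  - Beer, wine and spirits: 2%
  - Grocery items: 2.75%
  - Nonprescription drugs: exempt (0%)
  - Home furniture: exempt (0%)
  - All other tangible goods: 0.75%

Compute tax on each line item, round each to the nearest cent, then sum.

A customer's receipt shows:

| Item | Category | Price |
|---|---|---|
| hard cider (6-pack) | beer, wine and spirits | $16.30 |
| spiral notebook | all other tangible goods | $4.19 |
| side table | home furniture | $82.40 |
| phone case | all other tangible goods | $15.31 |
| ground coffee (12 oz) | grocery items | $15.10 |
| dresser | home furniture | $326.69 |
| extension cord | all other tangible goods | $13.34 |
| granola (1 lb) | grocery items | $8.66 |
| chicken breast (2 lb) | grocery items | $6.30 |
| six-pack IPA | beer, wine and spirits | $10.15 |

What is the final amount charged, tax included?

$545.34

Hard cider (6-pack) $16.30: beer, wine and spirits → 9.25% + 2% city = 11.25% → $1.83
Spiral notebook $4.19: all other tangible goods → 7.5% + 0.75% city = 8.25% → $0.35
Side table $82.40: home furniture → 9.25% + 0% city = 9.25% → $7.62
Phone case $15.31: all other tangible goods → 7.5% + 0.75% city = 8.25% → $1.26
Ground coffee (12 oz) $15.10: grocery items → 8.5% + 2.75% city = 11.25% → $1.70
Dresser $326.69: home furniture → 9.25% + 0% city = 9.25% → $30.22
Extension cord $13.34: all other tangible goods → 7.5% + 0.75% city = 8.25% → $1.10
Granola (1 lb) $8.66: grocery items → 8.5% + 2.75% city = 11.25% → $0.97
Chicken breast (2 lb) $6.30: grocery items → 8.5% + 2.75% city = 11.25% → $0.71
Six-pack IPA $10.15: beer, wine and spirits → 9.25% + 2% city = 11.25% → $1.14
Subtotal = $498.44; tax = $46.90; total due = $545.34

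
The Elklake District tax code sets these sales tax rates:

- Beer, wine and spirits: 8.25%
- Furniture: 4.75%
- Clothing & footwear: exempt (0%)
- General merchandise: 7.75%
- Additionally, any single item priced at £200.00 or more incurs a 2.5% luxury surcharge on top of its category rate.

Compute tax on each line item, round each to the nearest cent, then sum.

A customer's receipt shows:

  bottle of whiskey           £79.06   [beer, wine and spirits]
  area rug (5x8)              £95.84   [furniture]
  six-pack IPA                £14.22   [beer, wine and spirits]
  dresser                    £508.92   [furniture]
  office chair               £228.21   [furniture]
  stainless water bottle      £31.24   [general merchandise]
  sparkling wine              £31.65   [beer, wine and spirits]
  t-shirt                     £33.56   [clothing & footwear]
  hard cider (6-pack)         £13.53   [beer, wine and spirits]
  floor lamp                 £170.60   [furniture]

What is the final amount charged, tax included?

£1286.77

Bottle of whiskey £79.06: beer, wine and spirits → 8.25% → £6.52
Area rug (5x8) £95.84: furniture → 4.75% → £4.55
Six-pack IPA £14.22: beer, wine and spirits → 8.25% → £1.17
Dresser £508.92: furniture → 4.75% + 2.5% surcharge = 7.25% → £36.90
Office chair £228.21: furniture → 4.75% + 2.5% surcharge = 7.25% → £16.55
Stainless water bottle £31.24: general merchandise → 7.75% → £2.42
Sparkling wine £31.65: beer, wine and spirits → 8.25% → £2.61
T-shirt £33.56: clothing & footwear → 0% → £0.00
Hard cider (6-pack) £13.53: beer, wine and spirits → 8.25% → £1.12
Floor lamp £170.60: furniture → 4.75% → £8.10
Subtotal = £1206.83; tax = £79.94; total due = £1286.77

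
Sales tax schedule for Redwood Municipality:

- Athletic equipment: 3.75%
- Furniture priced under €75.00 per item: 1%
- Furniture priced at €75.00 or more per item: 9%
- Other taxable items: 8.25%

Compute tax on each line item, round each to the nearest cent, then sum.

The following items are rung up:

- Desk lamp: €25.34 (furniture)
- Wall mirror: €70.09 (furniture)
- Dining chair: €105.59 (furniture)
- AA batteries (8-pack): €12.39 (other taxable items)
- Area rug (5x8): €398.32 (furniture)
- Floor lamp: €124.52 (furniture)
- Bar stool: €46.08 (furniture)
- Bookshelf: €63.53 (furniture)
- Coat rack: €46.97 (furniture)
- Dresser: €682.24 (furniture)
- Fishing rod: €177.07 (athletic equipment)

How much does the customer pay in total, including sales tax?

Desk lamp €25.34: furniture, under €75.00 → 1% → €0.25
Wall mirror €70.09: furniture, under €75.00 → 1% → €0.70
Dining chair €105.59: furniture, €75.00 or more → 9% → €9.50
AA batteries (8-pack) €12.39: other taxable items → 8.25% → €1.02
Area rug (5x8) €398.32: furniture, €75.00 or more → 9% → €35.85
Floor lamp €124.52: furniture, €75.00 or more → 9% → €11.21
Bar stool €46.08: furniture, under €75.00 → 1% → €0.46
Bookshelf €63.53: furniture, under €75.00 → 1% → €0.64
Coat rack €46.97: furniture, under €75.00 → 1% → €0.47
Dresser €682.24: furniture, €75.00 or more → 9% → €61.40
Fishing rod €177.07: athletic equipment → 3.75% → €6.64
Subtotal = €1752.14; tax = €128.14; total due = €1880.28

€1880.28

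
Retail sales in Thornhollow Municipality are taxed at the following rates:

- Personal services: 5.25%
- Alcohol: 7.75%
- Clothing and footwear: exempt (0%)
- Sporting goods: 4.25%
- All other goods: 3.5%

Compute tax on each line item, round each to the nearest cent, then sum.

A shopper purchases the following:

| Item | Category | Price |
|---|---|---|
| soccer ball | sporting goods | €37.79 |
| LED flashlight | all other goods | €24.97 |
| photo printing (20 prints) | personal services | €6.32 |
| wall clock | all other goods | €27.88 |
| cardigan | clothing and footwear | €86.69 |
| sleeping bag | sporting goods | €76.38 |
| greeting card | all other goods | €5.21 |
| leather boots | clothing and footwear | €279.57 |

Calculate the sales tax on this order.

Soccer ball €37.79: sporting goods → 4.25% → €1.61
LED flashlight €24.97: all other goods → 3.5% → €0.87
Photo printing (20 prints) €6.32: personal services → 5.25% → €0.33
Wall clock €27.88: all other goods → 3.5% → €0.98
Cardigan €86.69: clothing and footwear → 0% → €0.00
Sleeping bag €76.38: sporting goods → 4.25% → €3.25
Greeting card €5.21: all other goods → 3.5% → €0.18
Leather boots €279.57: clothing and footwear → 0% → €0.00
Total tax = €1.61 + €0.87 + €0.33 + €0.98 + €3.25 + €0.18 = €7.22

€7.22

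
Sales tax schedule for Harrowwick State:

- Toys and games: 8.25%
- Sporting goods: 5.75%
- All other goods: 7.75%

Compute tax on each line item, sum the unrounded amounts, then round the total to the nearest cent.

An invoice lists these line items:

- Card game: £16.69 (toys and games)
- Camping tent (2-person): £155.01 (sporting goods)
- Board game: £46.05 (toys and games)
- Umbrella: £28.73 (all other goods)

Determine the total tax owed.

Card game £16.69: toys and games → 8.25% → £1.376925
Camping tent (2-person) £155.01: sporting goods → 5.75% → £8.913075
Board game £46.05: toys and games → 8.25% → £3.799125
Umbrella £28.73: all other goods → 7.75% → £2.226575
Unrounded tax sum = £16.3157 → £16.32

£16.32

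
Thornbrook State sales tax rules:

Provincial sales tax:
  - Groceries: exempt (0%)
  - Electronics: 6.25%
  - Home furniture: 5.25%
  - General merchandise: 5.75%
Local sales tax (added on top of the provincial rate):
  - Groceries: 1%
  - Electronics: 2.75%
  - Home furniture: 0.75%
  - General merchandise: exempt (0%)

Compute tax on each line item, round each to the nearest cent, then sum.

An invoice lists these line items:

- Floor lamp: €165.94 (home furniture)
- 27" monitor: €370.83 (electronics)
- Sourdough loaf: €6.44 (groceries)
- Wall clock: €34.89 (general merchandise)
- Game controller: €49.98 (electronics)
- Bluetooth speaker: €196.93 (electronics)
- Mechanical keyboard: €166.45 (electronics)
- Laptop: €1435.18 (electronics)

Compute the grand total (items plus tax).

Floor lamp €165.94: home furniture → 5.25% + 0.75% local = 6% → €9.96
27" monitor €370.83: electronics → 6.25% + 2.75% local = 9% → €33.37
Sourdough loaf €6.44: groceries → 0% + 1% local = 1% → €0.06
Wall clock €34.89: general merchandise → 5.75% + 0% local = 5.75% → €2.01
Game controller €49.98: electronics → 6.25% + 2.75% local = 9% → €4.50
Bluetooth speaker €196.93: electronics → 6.25% + 2.75% local = 9% → €17.72
Mechanical keyboard €166.45: electronics → 6.25% + 2.75% local = 9% → €14.98
Laptop €1435.18: electronics → 6.25% + 2.75% local = 9% → €129.17
Subtotal = €2426.64; tax = €211.77; total due = €2638.41

€2638.41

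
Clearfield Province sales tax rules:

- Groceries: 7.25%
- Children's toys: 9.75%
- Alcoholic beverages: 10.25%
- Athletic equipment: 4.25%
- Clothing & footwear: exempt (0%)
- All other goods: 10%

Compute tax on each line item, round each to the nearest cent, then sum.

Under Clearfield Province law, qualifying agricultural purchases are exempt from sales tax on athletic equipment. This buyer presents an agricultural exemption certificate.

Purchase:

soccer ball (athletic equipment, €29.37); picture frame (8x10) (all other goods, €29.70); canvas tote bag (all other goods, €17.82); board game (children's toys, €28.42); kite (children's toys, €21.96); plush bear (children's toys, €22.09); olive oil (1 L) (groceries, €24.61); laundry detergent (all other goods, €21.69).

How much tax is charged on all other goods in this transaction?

Picture frame (8x10) €29.70: all other goods → 10% → €2.97
Canvas tote bag €17.82: all other goods → 10% → €1.78
Laundry detergent €21.69: all other goods → 10% → €2.17
Tax on all other goods = €2.97 + €1.78 + €2.17 = €6.92

€6.92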